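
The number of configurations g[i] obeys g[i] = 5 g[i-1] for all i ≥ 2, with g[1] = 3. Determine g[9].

g[2] = 5·3 = 15
g[3] = 5·15 = 75
g[4] = 5·75 = 375
g[5] = 5·375 = 1875
g[6] = 5·1875 = 9375
g[7] = 5·9375 = 46875
g[8] = 5·46875 = 234375
g[9] = 5·234375 = 1171875

1171875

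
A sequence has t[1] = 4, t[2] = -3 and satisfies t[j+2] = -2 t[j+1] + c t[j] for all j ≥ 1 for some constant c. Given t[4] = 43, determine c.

-5

t[3] = 6 + 4c
t[4] = -12 - 11c
So -12 - 11c = 43, giving c = -5.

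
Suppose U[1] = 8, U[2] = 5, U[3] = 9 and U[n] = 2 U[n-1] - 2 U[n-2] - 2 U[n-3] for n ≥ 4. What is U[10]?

1048

U[4] = 2*9 - 2*5 - 2*8 = -8
U[5] = 2*(-8) - 2*9 - 2*5 = -44
U[6] = 2*(-44) - 2*(-8) - 2*9 = -90
U[7] = 2*(-90) - 2*(-44) - 2*(-8) = -76
U[8] = 2*(-76) - 2*(-90) - 2*(-44) = 116
U[9] = 2*116 - 2*(-76) - 2*(-90) = 564
U[10] = 2*564 - 2*116 - 2*(-76) = 1048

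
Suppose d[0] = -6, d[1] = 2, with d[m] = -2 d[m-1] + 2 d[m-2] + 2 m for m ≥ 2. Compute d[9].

13390

d[2] = -2*2 + 2*(-6) + 4 = -12
d[3] = -2*(-12) + 2*2 + 6 = 34
d[4] = -2*34 + 2*(-12) + 8 = -84
d[5] = -2*(-84) + 2*34 + 10 = 246
d[6] = -2*246 + 2*(-84) + 12 = -648
d[7] = -2*(-648) + 2*246 + 14 = 1802
d[8] = -2*1802 + 2*(-648) + 16 = -4884
d[9] = -2*(-4884) + 2*1802 + 18 = 13390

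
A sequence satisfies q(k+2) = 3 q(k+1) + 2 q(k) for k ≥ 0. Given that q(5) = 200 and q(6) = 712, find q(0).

-1

Rearranging, q(k-2) = (q(k) - 3 q(k-1)) / 2.
q(4) = (712 - 3·200) / 2 = 112/2 = 56
q(3) = (200 - 3·56) / 2 = 32/2 = 16
q(2) = (56 - 3·16) / 2 = 8/2 = 4
q(1) = (16 - 3·4) / 2 = 4/2 = 2
q(0) = (4 - 3·2) / 2 = -2/2 = -1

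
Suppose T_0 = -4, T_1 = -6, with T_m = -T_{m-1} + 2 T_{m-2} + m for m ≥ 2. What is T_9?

T_2 = -(-6) + 2(-4) + 2 = 0
T_3 = -0 + 2(-6) + 3 = -9
T_4 = -(-9) + 2(0) + 4 = 13
T_5 = -13 + 2(-9) + 5 = -26
T_6 = -(-26) + 2(13) + 6 = 58
T_7 = -58 + 2(-26) + 7 = -103
T_8 = -(-103) + 2(58) + 8 = 227
T_9 = -227 + 2(-103) + 9 = -424

-424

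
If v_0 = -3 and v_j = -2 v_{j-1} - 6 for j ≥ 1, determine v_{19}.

524286

The fixed point is -6/(1 + 2) = -2, so v_j + 2 = -2(v_{j-1} + 2).
Hence v_j = -1·(-2)^j - 2.
v_{19} = -1·(-2)^{19} - 2 = -1·-524288 - 2 = 524286.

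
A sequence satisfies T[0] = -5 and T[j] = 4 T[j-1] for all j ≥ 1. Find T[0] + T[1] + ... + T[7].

-109225

T[1] = 4*(-5) = -20
T[2] = 4*(-20) = -80
T[3] = 4*(-80) = -320
T[4] = 4*(-320) = -1280
T[5] = 4*(-1280) = -5120
T[6] = 4*(-5120) = -20480
T[7] = 4*(-20480) = -81920
Sum = (-5) + (-20) + (-80) + (-320) + (-1280) + (-5120) + (-20480) + (-81920) = -109225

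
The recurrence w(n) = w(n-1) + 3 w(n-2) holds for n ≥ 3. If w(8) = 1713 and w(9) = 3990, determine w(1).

Rearranging, w(n-2) = (w(n) - w(n-1)) / 3.
w(7) = (3990 - 1713) / 3 = 2277/3 = 759
w(6) = (1713 - 759) / 3 = 954/3 = 318
w(5) = (759 - 318) / 3 = 441/3 = 147
w(4) = (318 - 147) / 3 = 171/3 = 57
w(3) = (147 - 57) / 3 = 90/3 = 30
w(2) = (57 - 30) / 3 = 27/3 = 9
w(1) = (30 - 9) / 3 = 21/3 = 7

7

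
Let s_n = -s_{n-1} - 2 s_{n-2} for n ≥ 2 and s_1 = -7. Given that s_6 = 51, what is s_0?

Let s_0 = y.
s_2 = 7 - 2y
s_3 = 7 + 2y
s_4 = -21 + 2y
s_5 = 7 - 6y
s_6 = 35 + 2y
So 35 + 2y = 51, giving y = 8.

8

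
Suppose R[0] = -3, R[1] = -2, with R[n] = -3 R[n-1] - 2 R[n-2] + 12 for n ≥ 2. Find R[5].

-272

R[2] = -3*(-2) - 2*(-3) + 12 = 24
R[3] = -3*24 - 2*(-2) + 12 = -56
R[4] = -3*(-56) - 2*24 + 12 = 132
R[5] = -3*132 - 2*(-56) + 12 = -272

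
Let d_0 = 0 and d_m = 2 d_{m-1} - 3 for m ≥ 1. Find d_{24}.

-50331645

The fixed point is -3/(1 - 2) = 3, so d_m - 3 = 2(d_{m-1} - 3).
Hence d_m = -3·2^m + 3.
d_{24} = -3·2^{24} + 3 = -3·16777216 + 3 = -50331645.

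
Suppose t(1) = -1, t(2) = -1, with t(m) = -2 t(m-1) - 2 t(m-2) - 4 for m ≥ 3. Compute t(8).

4

t(3) = -2·(-1) - 2·(-1) - 4 = 0
t(4) = -2·0 - 2·(-1) - 4 = -2
t(5) = -2·(-2) - 2·0 - 4 = 0
t(6) = -2·0 - 2·(-2) - 4 = 0
t(7) = -2·0 - 2·0 - 4 = -4
t(8) = -2·(-4) - 2·0 - 4 = 4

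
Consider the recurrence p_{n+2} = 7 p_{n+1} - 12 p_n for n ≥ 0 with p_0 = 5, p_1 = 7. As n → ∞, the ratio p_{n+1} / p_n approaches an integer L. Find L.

The characteristic equation is r^2 - 7r + 12 = 0, which factors as (r - 4)(r - 3) = 0.
So the roots are 4 and 3. Since |4| > |3| and the coefficient of 4^n is non-zero, the ratio tends to 4.

4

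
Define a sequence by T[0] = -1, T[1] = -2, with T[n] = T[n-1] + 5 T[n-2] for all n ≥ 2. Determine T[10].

-23812

T[2] = (-2) + 5·(-1) = -7
T[3] = (-7) + 5·(-2) = -17
T[4] = (-17) + 5·(-7) = -52
T[5] = (-52) + 5·(-17) = -137
T[6] = (-137) + 5·(-52) = -397
T[7] = (-397) + 5·(-137) = -1082
T[8] = (-1082) + 5·(-397) = -3067
T[9] = (-3067) + 5·(-1082) = -8477
T[10] = (-8477) + 5·(-3067) = -23812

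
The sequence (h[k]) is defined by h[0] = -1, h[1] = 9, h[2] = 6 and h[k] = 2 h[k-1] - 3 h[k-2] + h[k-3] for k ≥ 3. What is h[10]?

-514

h[3] = 2*6 - 3*9 + (-1) = -16
h[4] = 2*(-16) - 3*6 + 9 = -41
h[5] = 2*(-41) - 3*(-16) + 6 = -28
h[6] = 2*(-28) - 3*(-41) + (-16) = 51
h[7] = 2*51 - 3*(-28) + (-41) = 145
h[8] = 2*145 - 3*51 + (-28) = 109
h[9] = 2*109 - 3*145 + 51 = -166
h[10] = 2*(-166) - 3*109 + 145 = -514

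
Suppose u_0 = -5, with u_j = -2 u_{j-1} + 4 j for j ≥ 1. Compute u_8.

-1496

u_1 = -2(-5) + 4 = 14
u_2 = -2(14) + 8 = -20
u_3 = -2(-20) + 12 = 52
u_4 = -2(52) + 16 = -88
u_5 = -2(-88) + 20 = 196
u_6 = -2(196) + 24 = -368
u_7 = -2(-368) + 28 = 764
u_8 = -2(764) + 32 = -1496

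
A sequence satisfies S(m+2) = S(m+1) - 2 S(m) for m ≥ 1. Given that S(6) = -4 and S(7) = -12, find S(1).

-1

Rearranging, S(m-2) = (S(m) - S(m-1)) / -2.
S(5) = (-12 - (-4)) / -2 = -8/-2 = 4
S(4) = (-4 - 4) / -2 = -8/-2 = 4
S(3) = (4 - 4) / -2 = 0/-2 = 0
S(2) = (4 - 0) / -2 = 4/-2 = -2
S(1) = (0 - (-2)) / -2 = 2/-2 = -1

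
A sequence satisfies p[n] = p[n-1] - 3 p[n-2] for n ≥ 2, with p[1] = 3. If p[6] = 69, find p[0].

Let p[0] = z.
p[2] = 3 - 3z
p[3] = -6 - 3z
p[4] = -15 + 6z
p[5] = 3 + 15z
p[6] = 48 - 3z
So 48 - 3z = 69, giving z = -7.

-7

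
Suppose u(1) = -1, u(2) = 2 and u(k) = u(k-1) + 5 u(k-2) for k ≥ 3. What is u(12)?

4287

u(3) = 2 + 5*(-1) = -3
u(4) = (-3) + 5*2 = 7
u(5) = 7 + 5*(-3) = -8
u(6) = (-8) + 5*7 = 27
u(7) = 27 + 5*(-8) = -13
u(8) = (-13) + 5*27 = 122
u(9) = 122 + 5*(-13) = 57
u(10) = 57 + 5*122 = 667
u(11) = 667 + 5*57 = 952
u(12) = 952 + 5*667 = 4287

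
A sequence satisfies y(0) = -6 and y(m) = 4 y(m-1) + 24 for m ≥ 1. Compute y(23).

140737488355320

The fixed point is 24/(1 - 4) = -8, so y(m) + 8 = 4(y(m-1) + 8).
Hence y(m) = 2·4^m - 8.
y(23) = 2·4^{23} - 8 = 2·70368744177664 - 8 = 140737488355320.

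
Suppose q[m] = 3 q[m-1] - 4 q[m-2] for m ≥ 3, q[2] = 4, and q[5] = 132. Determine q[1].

-6

Let q[1] = y.
q[3] = 12 - 4y
q[4] = 20 - 12y
q[5] = 12 - 20y
So 12 - 20y = 132, giving y = -6.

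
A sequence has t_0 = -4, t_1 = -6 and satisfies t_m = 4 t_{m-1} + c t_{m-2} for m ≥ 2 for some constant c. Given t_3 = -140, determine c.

t_2 = -24 - 4c
t_3 = -96 - 22c
So -96 - 22c = -140, giving c = 2.

2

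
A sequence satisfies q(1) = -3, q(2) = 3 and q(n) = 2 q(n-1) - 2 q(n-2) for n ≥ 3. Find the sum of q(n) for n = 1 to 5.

42

q(3) = 2·3 - 2·(-3) = 12
q(4) = 2·12 - 2·3 = 18
q(5) = 2·18 - 2·12 = 12
Sum = (-3) + 3 + 12 + 18 + 12 = 42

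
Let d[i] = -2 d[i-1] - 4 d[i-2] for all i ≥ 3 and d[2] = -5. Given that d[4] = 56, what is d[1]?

7

Let d[1] = v.
d[3] = 10 - 4v
d[4] = 8v
So 8v = 56, giving v = 7.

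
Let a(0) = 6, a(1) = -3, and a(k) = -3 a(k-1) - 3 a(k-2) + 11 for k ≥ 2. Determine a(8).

-10

a(2) = -3(-3) - 3(6) + 11 = 2
a(3) = -3(2) - 3(-3) + 11 = 14
a(4) = -3(14) - 3(2) + 11 = -37
a(5) = -3(-37) - 3(14) + 11 = 80
a(6) = -3(80) - 3(-37) + 11 = -118
a(7) = -3(-118) - 3(80) + 11 = 125
a(8) = -3(125) - 3(-118) + 11 = -10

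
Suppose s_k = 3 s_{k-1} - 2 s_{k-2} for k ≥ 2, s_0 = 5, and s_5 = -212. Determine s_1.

-2

Let s_1 = w.
s_2 = -10 + 3w
s_3 = -30 + 7w
s_4 = -70 + 15w
s_5 = -150 + 31w
So -150 + 31w = -212, giving w = -2.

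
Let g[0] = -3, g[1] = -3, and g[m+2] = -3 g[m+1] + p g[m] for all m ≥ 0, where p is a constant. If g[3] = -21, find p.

g[2] = 9 - 3p
g[3] = -27 + 6p
So -27 + 6p = -21, giving p = 1.

1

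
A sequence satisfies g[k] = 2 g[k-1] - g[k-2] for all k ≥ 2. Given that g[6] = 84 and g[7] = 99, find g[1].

Rearranging, g[k-2] = -(g[k] - 2 g[k-1]).
g[5] = -(99 - 2*84) = 69
g[4] = -(84 - 2*69) = 54
g[3] = -(69 - 2*54) = 39
g[2] = -(54 - 2*39) = 24
g[1] = -(39 - 2*24) = 9

9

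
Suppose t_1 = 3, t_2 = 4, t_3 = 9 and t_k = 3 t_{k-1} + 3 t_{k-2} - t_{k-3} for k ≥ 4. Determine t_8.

6844

t_4 = 3*9 + 3*4 - 3 = 36
t_5 = 3*36 + 3*9 - 4 = 131
t_6 = 3*131 + 3*36 - 9 = 492
t_7 = 3*492 + 3*131 - 36 = 1833
t_8 = 3*1833 + 3*492 - 131 = 6844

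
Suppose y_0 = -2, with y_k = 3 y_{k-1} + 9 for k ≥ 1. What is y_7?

5463

y_1 = 3*(-2) + 9 = 3
y_2 = 3*3 + 9 = 18
y_3 = 3*18 + 9 = 63
y_4 = 3*63 + 9 = 198
y_5 = 3*198 + 9 = 603
y_6 = 3*603 + 9 = 1818
y_7 = 3*1818 + 9 = 5463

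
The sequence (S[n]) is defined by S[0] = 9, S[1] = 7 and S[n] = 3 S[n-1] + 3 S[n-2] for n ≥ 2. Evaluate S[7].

S[2] = 3*7 + 3*9 = 48
S[3] = 3*48 + 3*7 = 165
S[4] = 3*165 + 3*48 = 639
S[5] = 3*639 + 3*165 = 2412
S[6] = 3*2412 + 3*639 = 9153
S[7] = 3*9153 + 3*2412 = 34695

34695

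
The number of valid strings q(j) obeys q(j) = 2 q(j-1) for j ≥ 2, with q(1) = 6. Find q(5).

96

q(2) = 2*6 = 12
q(3) = 2*12 = 24
q(4) = 2*24 = 48
q(5) = 2*48 = 96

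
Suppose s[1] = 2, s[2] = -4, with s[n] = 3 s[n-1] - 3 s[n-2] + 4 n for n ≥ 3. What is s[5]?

68

s[3] = 3*(-4) - 3*2 + 12 = -6
s[4] = 3*(-6) - 3*(-4) + 16 = 10
s[5] = 3*10 - 3*(-6) + 20 = 68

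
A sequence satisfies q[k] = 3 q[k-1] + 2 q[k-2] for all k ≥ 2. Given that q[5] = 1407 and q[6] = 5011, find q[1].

9

Rearranging, q[k-2] = (q[k] - 3 q[k-1]) / 2.
q[4] = (5011 - 3(1407)) / 2 = 790/2 = 395
q[3] = (1407 - 3(395)) / 2 = 222/2 = 111
q[2] = (395 - 3(111)) / 2 = 62/2 = 31
q[1] = (111 - 3(31)) / 2 = 18/2 = 9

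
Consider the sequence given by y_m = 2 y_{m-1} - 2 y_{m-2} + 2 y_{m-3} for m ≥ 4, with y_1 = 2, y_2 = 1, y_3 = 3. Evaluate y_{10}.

88

y_4 = 2(3) - 2(1) + 2(2) = 8
y_5 = 2(8) - 2(3) + 2(1) = 12
y_6 = 2(12) - 2(8) + 2(3) = 14
y_7 = 2(14) - 2(12) + 2(8) = 20
y_8 = 2(20) - 2(14) + 2(12) = 36
y_9 = 2(36) - 2(20) + 2(14) = 60
y_{10} = 2(60) - 2(36) + 2(20) = 88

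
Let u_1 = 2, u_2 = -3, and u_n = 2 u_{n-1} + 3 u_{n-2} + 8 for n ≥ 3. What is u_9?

4922

u_3 = 2(-3) + 3(2) + 8 = 8
u_4 = 2(8) + 3(-3) + 8 = 15
u_5 = 2(15) + 3(8) + 8 = 62
u_6 = 2(62) + 3(15) + 8 = 177
u_7 = 2(177) + 3(62) + 8 = 548
u_8 = 2(548) + 3(177) + 8 = 1635
u_9 = 2(1635) + 3(548) + 8 = 4922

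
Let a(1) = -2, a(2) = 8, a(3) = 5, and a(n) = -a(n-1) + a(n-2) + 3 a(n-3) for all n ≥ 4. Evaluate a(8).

33

a(4) = -5 + 8 + 3(-2) = -3
a(5) = -(-3) + 5 + 3(8) = 32
a(6) = -32 + (-3) + 3(5) = -20
a(7) = -(-20) + 32 + 3(-3) = 43
a(8) = -43 + (-20) + 3(32) = 33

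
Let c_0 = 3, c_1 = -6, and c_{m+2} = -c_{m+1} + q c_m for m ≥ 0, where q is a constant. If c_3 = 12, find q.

-2

c_2 = 6 + 3q
c_3 = -6 - 9q
So -6 - 9q = 12, giving q = -2.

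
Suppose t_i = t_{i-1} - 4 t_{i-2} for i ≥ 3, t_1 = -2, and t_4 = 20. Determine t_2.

Let t_2 = v.
t_3 = 8 + v
t_4 = 8 - 3v
So 8 - 3v = 20, giving v = -4.

-4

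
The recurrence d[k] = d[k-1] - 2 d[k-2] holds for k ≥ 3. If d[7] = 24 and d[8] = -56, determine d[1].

Rearranging, d[k-2] = (d[k] - d[k-1]) / -2.
d[6] = (-56 - 24) / -2 = -80/-2 = 40
d[5] = (24 - 40) / -2 = -16/-2 = 8
d[4] = (40 - 8) / -2 = 32/-2 = -16
d[3] = (8 - (-16)) / -2 = 24/-2 = -12
d[2] = (-16 - (-12)) / -2 = -4/-2 = 2
d[1] = (-12 - 2) / -2 = -14/-2 = 7

7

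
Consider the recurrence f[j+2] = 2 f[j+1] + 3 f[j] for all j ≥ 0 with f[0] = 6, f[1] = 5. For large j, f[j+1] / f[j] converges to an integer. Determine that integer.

3

The characteristic equation is r^2 - 2r - 3 = 0, which factors as (r - 3)(r + 1) = 0.
So the roots are 3 and -1. Since |3| > |-1| and the coefficient of 3^j is non-zero, the ratio tends to 3.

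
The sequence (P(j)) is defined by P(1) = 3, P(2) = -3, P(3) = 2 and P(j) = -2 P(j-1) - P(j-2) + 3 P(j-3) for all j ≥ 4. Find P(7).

P(4) = -2(2) - (-3) + 3(3) = 8
P(5) = -2(8) - 2 + 3(-3) = -27
P(6) = -2(-27) - 8 + 3(2) = 52
P(7) = -2(52) - (-27) + 3(8) = -53

-53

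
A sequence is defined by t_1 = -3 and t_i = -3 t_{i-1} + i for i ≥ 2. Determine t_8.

7520

t_2 = -3(-3) + 2 = 11
t_3 = -3(11) + 3 = -30
t_4 = -3(-30) + 4 = 94
t_5 = -3(94) + 5 = -277
t_6 = -3(-277) + 6 = 837
t_7 = -3(837) + 7 = -2504
t_8 = -3(-2504) + 8 = 7520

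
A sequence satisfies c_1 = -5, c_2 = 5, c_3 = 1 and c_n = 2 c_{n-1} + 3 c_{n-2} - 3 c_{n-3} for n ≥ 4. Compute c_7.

c_4 = 2·1 + 3·5 - 3·(-5) = 32
c_5 = 2·32 + 3·1 - 3·5 = 52
c_6 = 2·52 + 3·32 - 3·1 = 197
c_7 = 2·197 + 3·52 - 3·32 = 454

454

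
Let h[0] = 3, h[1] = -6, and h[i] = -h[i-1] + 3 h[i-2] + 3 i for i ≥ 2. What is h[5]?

h[2] = -(-6) + 3(3) + 6 = 21
h[3] = -21 + 3(-6) + 9 = -30
h[4] = -(-30) + 3(21) + 12 = 105
h[5] = -105 + 3(-30) + 15 = -180

-180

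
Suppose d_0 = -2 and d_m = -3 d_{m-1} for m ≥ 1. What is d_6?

d_1 = -3(-2) = 6
d_2 = -3(6) = -18
d_3 = -3(-18) = 54
d_4 = -3(54) = -162
d_5 = -3(-162) = 486
d_6 = -3(486) = -1458

-1458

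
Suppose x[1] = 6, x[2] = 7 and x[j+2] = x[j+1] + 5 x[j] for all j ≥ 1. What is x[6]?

617

x[3] = 7 + 5(6) = 37
x[4] = 37 + 5(7) = 72
x[5] = 72 + 5(37) = 257
x[6] = 257 + 5(72) = 617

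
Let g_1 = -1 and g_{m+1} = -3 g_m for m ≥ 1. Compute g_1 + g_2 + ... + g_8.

g_2 = -3·(-1) = 3
g_3 = -3·3 = -9
g_4 = -3·(-9) = 27
g_5 = -3·27 = -81
g_6 = -3·(-81) = 243
g_7 = -3·243 = -729
g_8 = -3·(-729) = 2187
Sum = (-1) + 3 + (-9) + 27 + (-81) + 243 + (-729) + 2187 = 1640

1640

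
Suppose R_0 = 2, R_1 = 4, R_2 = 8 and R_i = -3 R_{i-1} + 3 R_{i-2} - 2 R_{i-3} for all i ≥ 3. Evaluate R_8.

15104

R_3 = -3·8 + 3·4 - 2·2 = -16
R_4 = -3·(-16) + 3·8 - 2·4 = 64
R_5 = -3·64 + 3·(-16) - 2·8 = -256
R_6 = -3·(-256) + 3·64 - 2·(-16) = 992
R_7 = -3·992 + 3·(-256) - 2·64 = -3872
R_8 = -3·(-3872) + 3·992 - 2·(-256) = 15104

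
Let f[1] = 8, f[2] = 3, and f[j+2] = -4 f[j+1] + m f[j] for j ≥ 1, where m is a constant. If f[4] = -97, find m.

5

f[3] = -12 + 8m
f[4] = 48 - 29m
So 48 - 29m = -97, giving m = 5.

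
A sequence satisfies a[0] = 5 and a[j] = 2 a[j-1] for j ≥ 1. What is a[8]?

a[1] = 2·5 = 10
a[2] = 2·10 = 20
a[3] = 2·20 = 40
a[4] = 2·40 = 80
a[5] = 2·80 = 160
a[6] = 2·160 = 320
a[7] = 2·320 = 640
a[8] = 2·640 = 1280

1280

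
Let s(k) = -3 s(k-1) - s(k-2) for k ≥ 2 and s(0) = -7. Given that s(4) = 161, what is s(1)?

-5

Let s(1) = w.
s(2) = 7 - 3w
s(3) = -21 + 8w
s(4) = 56 - 21w
So 56 - 21w = 161, giving w = -5.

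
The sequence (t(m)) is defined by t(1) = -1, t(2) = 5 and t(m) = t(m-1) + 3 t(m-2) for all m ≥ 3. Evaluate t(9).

t(3) = 5 + 3(-1) = 2
t(4) = 2 + 3(5) = 17
t(5) = 17 + 3(2) = 23
t(6) = 23 + 3(17) = 74
t(7) = 74 + 3(23) = 143
t(8) = 143 + 3(74) = 365
t(9) = 365 + 3(143) = 794

794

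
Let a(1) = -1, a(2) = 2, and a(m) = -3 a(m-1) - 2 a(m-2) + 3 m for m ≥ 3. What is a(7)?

107

a(3) = -3·2 - 2·(-1) + 9 = 5
a(4) = -3·5 - 2·2 + 12 = -7
a(5) = -3·(-7) - 2·5 + 15 = 26
a(6) = -3·26 - 2·(-7) + 18 = -46
a(7) = -3·(-46) - 2·26 + 21 = 107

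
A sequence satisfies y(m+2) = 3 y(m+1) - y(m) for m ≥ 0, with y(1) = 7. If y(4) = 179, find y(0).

-4

Let y(0) = x.
y(2) = 21 - x
y(3) = 56 - 3x
y(4) = 147 - 8x
So 147 - 8x = 179, giving x = -4.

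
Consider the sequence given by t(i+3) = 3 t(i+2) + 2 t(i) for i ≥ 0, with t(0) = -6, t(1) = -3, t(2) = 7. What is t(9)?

8061

t(3) = 3*7 + 2*(-6) = 9
t(4) = 3*9 + 2*(-3) = 21
t(5) = 3*21 + 2*7 = 77
t(6) = 3*77 + 2*9 = 249
t(7) = 3*249 + 2*21 = 789
t(8) = 3*789 + 2*77 = 2521
t(9) = 3*2521 + 2*249 = 8061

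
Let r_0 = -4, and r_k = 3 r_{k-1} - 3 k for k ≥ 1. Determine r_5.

-1509

r_1 = 3(-4) - 3 = -15
r_2 = 3(-15) - 6 = -51
r_3 = 3(-51) - 9 = -162
r_4 = 3(-162) - 12 = -498
r_5 = 3(-498) - 15 = -1509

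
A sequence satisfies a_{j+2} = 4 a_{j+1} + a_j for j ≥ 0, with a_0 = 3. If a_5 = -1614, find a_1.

Let a_1 = v.
a_2 = 3 + 4v
a_3 = 12 + 17v
a_4 = 51 + 72v
a_5 = 216 + 305v
So 216 + 305v = -1614, giving v = -6.

-6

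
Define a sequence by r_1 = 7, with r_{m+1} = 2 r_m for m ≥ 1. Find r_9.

1792

r_2 = 2(7) = 14
r_3 = 2(14) = 28
r_4 = 2(28) = 56
r_5 = 2(56) = 112
r_6 = 2(112) = 224
r_7 = 2(224) = 448
r_8 = 2(448) = 896
r_9 = 2(896) = 1792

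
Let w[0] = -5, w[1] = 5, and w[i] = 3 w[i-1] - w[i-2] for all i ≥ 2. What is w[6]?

w[2] = 3(5) - (-5) = 20
w[3] = 3(20) - 5 = 55
w[4] = 3(55) - 20 = 145
w[5] = 3(145) - 55 = 380
w[6] = 3(380) - 145 = 995

995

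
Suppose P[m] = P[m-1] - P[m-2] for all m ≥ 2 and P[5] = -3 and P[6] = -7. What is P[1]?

Rearranging, P[m-2] = -(P[m] - P[m-1]).
P[4] = -(-7 - (-3)) = 4
P[3] = -(-3 - 4) = 7
P[2] = -(4 - 7) = 3
P[1] = -(7 - 3) = -4

-4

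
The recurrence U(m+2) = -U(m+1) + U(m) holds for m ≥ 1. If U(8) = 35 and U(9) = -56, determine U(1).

Rearranging, U(m-2) = U(m) + U(m-1).
U(7) = -56 + 35 = -21
U(6) = 35 + (-21) = 14
U(5) = -21 + 14 = -7
U(4) = 14 + (-7) = 7
U(3) = -7 + 7 = 0
U(2) = 7 + 0 = 7
U(1) = 0 + 7 = 7

7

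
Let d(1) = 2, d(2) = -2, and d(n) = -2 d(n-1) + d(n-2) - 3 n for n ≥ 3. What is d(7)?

d(3) = -2·(-2) + 2 - 9 = -3
d(4) = -2·(-3) + (-2) - 12 = -8
d(5) = -2·(-8) + (-3) - 15 = -2
d(6) = -2·(-2) + (-8) - 18 = -22
d(7) = -2·(-22) + (-2) - 21 = 21

21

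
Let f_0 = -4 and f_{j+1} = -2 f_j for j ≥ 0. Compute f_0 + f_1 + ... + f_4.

f_1 = -2(-4) = 8
f_2 = -2(8) = -16
f_3 = -2(-16) = 32
f_4 = -2(32) = -64
Sum = (-4) + 8 + (-16) + 32 + (-64) = -44

-44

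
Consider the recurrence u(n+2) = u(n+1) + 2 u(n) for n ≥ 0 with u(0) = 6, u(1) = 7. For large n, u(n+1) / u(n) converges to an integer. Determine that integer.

2

The characteristic equation is r^2 - r - 2 = 0, which factors as (r - 2)(r + 1) = 0.
So the roots are 2 and -1. Since |2| > |-1| and the coefficient of 2^n is non-zero, the ratio tends to 2.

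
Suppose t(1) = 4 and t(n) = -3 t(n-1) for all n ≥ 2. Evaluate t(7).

2916

t(2) = -3·4 = -12
t(3) = -3·(-12) = 36
t(4) = -3·36 = -108
t(5) = -3·(-108) = 324
t(6) = -3·324 = -972
t(7) = -3·(-972) = 2916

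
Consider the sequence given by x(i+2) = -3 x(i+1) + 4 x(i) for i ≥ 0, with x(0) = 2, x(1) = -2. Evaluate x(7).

x(2) = -3·(-2) + 4·2 = 14
x(3) = -3·14 + 4·(-2) = -50
x(4) = -3·(-50) + 4·14 = 206
x(5) = -3·206 + 4·(-50) = -818
x(6) = -3·(-818) + 4·206 = 3278
x(7) = -3·3278 + 4·(-818) = -13106

-13106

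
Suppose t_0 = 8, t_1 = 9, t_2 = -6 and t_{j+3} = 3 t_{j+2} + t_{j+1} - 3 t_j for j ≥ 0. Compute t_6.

-1266

t_3 = 3*(-6) + 9 - 3*8 = -33
t_4 = 3*(-33) + (-6) - 3*9 = -132
t_5 = 3*(-132) + (-33) - 3*(-6) = -411
t_6 = 3*(-411) + (-132) - 3*(-33) = -1266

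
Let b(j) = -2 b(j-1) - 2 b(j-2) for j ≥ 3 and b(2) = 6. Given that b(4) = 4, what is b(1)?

Let b(1) = v.
b(3) = -12 - 2v
b(4) = 12 + 4v
So 12 + 4v = 4, giving v = -2.

-2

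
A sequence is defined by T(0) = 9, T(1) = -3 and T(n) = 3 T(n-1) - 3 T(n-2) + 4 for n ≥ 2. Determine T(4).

-149

T(2) = 3·(-3) - 3·9 + 4 = -32
T(3) = 3·(-32) - 3·(-3) + 4 = -83
T(4) = 3·(-83) - 3·(-32) + 4 = -149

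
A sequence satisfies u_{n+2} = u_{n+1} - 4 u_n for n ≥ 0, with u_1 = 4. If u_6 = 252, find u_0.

Let u_0 = z.
u_2 = 4 - 4z
u_3 = -12 - 4z
u_4 = -28 + 12z
u_5 = 20 + 28z
u_6 = 132 - 20z
So 132 - 20z = 252, giving z = -6.

-6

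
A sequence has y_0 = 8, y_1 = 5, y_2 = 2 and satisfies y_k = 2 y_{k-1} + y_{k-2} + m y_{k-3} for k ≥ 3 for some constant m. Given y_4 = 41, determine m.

y_3 = 9 + 8m
y_4 = 20 + 21m
So 20 + 21m = 41, giving m = 1.

1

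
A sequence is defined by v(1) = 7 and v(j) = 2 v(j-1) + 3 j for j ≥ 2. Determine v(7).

997

v(2) = 2*7 + 6 = 20
v(3) = 2*20 + 9 = 49
v(4) = 2*49 + 12 = 110
v(5) = 2*110 + 15 = 235
v(6) = 2*235 + 18 = 488
v(7) = 2*488 + 21 = 997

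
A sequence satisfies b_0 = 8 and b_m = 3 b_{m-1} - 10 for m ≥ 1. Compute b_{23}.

The fixed point is -10/(1 - 3) = 5, so b_m - 5 = 3(b_{m-1} - 5).
Hence b_m = 3·3^m + 5.
b_{23} = 3·3^{23} + 5 = 3·94143178827 + 5 = 282429536486.

282429536486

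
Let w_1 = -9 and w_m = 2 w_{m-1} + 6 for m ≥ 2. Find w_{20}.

-1572870

The fixed point is 6/(1 - 2) = -6, so w_m + 6 = 2(w_{m-1} + 6).
Hence w_m = -3·2^{m-1} - 6.
w_{20} = -3·2^{19} - 6 = -3·524288 - 6 = -1572870.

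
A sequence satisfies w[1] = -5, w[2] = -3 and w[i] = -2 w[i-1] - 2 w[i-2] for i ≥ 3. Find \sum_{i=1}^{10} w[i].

w[3] = -2·(-3) - 2·(-5) = 16
w[4] = -2·16 - 2·(-3) = -26
w[5] = -2·(-26) - 2·16 = 20
w[6] = -2·20 - 2·(-26) = 12
w[7] = -2·12 - 2·20 = -64
w[8] = -2·(-64) - 2·12 = 104
w[9] = -2·104 - 2·(-64) = -80
w[10] = -2·(-80) - 2·104 = -48
Sum = (-5) + (-3) + 16 + (-26) + 20 + 12 + (-64) + 104 + (-80) + (-48) = -74

-74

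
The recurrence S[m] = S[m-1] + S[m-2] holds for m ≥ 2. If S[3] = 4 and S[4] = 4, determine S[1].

Rearranging, S[m-2] = S[m] - S[m-1].
S[2] = 4 - 4 = 0
S[1] = 4 - 0 = 4

4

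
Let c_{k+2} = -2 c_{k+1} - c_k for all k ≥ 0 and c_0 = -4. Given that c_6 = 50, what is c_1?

Let c_1 = z.
c_2 = 4 - 2z
c_3 = -8 + 3z
c_4 = 12 - 4z
c_5 = -16 + 5z
c_6 = 20 - 6z
So 20 - 6z = 50, giving z = -5.

-5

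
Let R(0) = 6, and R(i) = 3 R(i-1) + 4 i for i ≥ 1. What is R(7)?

R(1) = 3·6 + 4 = 22
R(2) = 3·22 + 8 = 74
R(3) = 3·74 + 12 = 234
R(4) = 3·234 + 16 = 718
R(5) = 3·718 + 20 = 2174
R(6) = 3·2174 + 24 = 6546
R(7) = 3·6546 + 28 = 19666

19666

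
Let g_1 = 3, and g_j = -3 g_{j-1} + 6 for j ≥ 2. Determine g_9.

9843

g_2 = -3·3 + 6 = -3
g_3 = -3·(-3) + 6 = 15
g_4 = -3·15 + 6 = -39
g_5 = -3·(-39) + 6 = 123
g_6 = -3·123 + 6 = -363
g_7 = -3·(-363) + 6 = 1095
g_8 = -3·1095 + 6 = -3279
g_9 = -3·(-3279) + 6 = 9843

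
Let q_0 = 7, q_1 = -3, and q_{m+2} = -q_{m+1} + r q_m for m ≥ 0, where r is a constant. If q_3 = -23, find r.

q_2 = 3 + 7r
q_3 = -3 - 10r
So -3 - 10r = -23, giving r = 2.

2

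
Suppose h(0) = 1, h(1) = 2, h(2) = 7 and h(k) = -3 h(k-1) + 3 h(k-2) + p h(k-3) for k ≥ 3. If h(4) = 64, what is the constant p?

h(3) = -15 + p
h(4) = 66 - p
So 66 - p = 64, giving p = 2.

2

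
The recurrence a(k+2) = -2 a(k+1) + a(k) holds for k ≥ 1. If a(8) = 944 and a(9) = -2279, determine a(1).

1

Rearranging, a(k-2) = a(k) + 2 a(k-1).
a(7) = -2279 + 2*944 = -391
a(6) = 944 + 2*(-391) = 162
a(5) = -391 + 2*162 = -67
a(4) = 162 + 2*(-67) = 28
a(3) = -67 + 2*28 = -11
a(2) = 28 + 2*(-11) = 6
a(1) = -11 + 2*6 = 1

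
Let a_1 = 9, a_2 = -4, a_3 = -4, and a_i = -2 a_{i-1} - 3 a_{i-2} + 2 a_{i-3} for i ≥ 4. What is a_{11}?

-5928

a_4 = -2·(-4) - 3·(-4) + 2·9 = 38
a_5 = -2·38 - 3·(-4) + 2·(-4) = -72
a_6 = -2·(-72) - 3·38 + 2·(-4) = 22
a_7 = -2·22 - 3·(-72) + 2·38 = 248
a_8 = -2·248 - 3·22 + 2·(-72) = -706
a_9 = -2·(-706) - 3·248 + 2·22 = 712
a_{10} = -2·712 - 3·(-706) + 2·248 = 1190
a_{11} = -2·1190 - 3·712 + 2·(-706) = -5928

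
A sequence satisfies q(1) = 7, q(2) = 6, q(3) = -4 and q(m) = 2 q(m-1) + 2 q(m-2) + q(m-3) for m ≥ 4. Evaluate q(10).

3771

q(4) = 2·(-4) + 2·6 + 7 = 11
q(5) = 2·11 + 2·(-4) + 6 = 20
q(6) = 2·20 + 2·11 + (-4) = 58
q(7) = 2·58 + 2·20 + 11 = 167
q(8) = 2·167 + 2·58 + 20 = 470
q(9) = 2·470 + 2·167 + 58 = 1332
q(10) = 2·1332 + 2·470 + 167 = 3771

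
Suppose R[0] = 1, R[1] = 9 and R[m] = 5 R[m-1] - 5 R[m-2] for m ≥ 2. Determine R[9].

361875

R[2] = 5·9 - 5·1 = 40
R[3] = 5·40 - 5·9 = 155
R[4] = 5·155 - 5·40 = 575
R[5] = 5·575 - 5·155 = 2100
R[6] = 5·2100 - 5·575 = 7625
R[7] = 5·7625 - 5·2100 = 27625
R[8] = 5·27625 - 5·7625 = 100000
R[9] = 5·100000 - 5·27625 = 361875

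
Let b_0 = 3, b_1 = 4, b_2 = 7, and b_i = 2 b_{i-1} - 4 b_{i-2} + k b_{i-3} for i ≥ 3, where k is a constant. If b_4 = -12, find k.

2

b_3 = -2 + 3k
b_4 = -32 + 10k
So -32 + 10k = -12, giving k = 2.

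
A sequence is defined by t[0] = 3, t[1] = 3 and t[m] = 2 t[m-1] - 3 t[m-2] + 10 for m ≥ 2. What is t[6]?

-41

t[2] = 2(3) - 3(3) + 10 = 7
t[3] = 2(7) - 3(3) + 10 = 15
t[4] = 2(15) - 3(7) + 10 = 19
t[5] = 2(19) - 3(15) + 10 = 3
t[6] = 2(3) - 3(19) + 10 = -41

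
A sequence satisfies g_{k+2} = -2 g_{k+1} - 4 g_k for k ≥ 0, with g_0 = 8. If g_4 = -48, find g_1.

Let g_1 = v.
g_2 = -32 - 2v
g_3 = 64
g_4 = 8v
So 8v = -48, giving v = -6.

-6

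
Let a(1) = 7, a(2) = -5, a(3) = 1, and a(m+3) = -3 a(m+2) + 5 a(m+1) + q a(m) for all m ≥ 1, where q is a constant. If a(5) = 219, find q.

a(4) = -28 + 7q
a(5) = 89 - 26q
So 89 - 26q = 219, giving q = -5.

-5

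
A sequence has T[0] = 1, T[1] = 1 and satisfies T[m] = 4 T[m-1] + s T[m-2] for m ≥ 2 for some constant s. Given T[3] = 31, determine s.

T[2] = 4 + s
T[3] = 16 + 5s
So 16 + 5s = 31, giving s = 3.

3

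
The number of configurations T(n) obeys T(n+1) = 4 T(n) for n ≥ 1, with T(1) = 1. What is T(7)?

4096

T(2) = 4(1) = 4
T(3) = 4(4) = 16
T(4) = 4(16) = 64
T(5) = 4(64) = 256
T(6) = 4(256) = 1024
T(7) = 4(1024) = 4096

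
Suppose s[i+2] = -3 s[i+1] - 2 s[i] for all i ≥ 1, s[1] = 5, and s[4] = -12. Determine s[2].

Let s[2] = x.
s[3] = -10 - 3x
s[4] = 30 + 7x
So 30 + 7x = -12, giving x = -6.

-6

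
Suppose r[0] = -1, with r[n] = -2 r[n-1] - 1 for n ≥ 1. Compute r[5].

r[1] = -2·(-1) - 1 = 1
r[2] = -2·1 - 1 = -3
r[3] = -2·(-3) - 1 = 5
r[4] = -2·5 - 1 = -11
r[5] = -2·(-11) - 1 = 21

21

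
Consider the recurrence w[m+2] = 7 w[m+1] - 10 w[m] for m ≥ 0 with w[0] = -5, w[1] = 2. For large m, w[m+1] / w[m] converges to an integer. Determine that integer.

5

The characteristic equation is r^2 - 7r + 10 = 0, which factors as (r - 5)(r - 2) = 0.
So the roots are 5 and 2. Since |5| > |2| and the coefficient of 5^m is non-zero, the ratio tends to 5.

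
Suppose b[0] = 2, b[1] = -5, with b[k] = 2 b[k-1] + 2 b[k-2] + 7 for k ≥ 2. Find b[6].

59

b[2] = 2(-5) + 2(2) + 7 = 1
b[3] = 2(1) + 2(-5) + 7 = -1
b[4] = 2(-1) + 2(1) + 7 = 7
b[5] = 2(7) + 2(-1) + 7 = 19
b[6] = 2(19) + 2(7) + 7 = 59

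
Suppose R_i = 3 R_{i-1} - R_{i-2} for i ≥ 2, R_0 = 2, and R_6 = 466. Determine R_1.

Let R_1 = v.
R_2 = -2 + 3v
R_3 = -6 + 8v
R_4 = -16 + 21v
R_5 = -42 + 55v
R_6 = -110 + 144v
So -110 + 144v = 466, giving v = 4.

4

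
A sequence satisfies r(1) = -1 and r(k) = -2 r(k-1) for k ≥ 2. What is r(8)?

r(2) = -2*(-1) = 2
r(3) = -2*2 = -4
r(4) = -2*(-4) = 8
r(5) = -2*8 = -16
r(6) = -2*(-16) = 32
r(7) = -2*32 = -64
r(8) = -2*(-64) = 128

128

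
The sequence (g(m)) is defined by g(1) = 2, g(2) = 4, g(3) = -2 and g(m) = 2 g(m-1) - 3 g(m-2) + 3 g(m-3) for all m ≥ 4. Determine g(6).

g(4) = 2(-2) - 3(4) + 3(2) = -10
g(5) = 2(-10) - 3(-2) + 3(4) = -2
g(6) = 2(-2) - 3(-10) + 3(-2) = 20

20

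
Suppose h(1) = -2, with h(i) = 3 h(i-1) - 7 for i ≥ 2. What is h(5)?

h(2) = 3*(-2) - 7 = -13
h(3) = 3*(-13) - 7 = -46
h(4) = 3*(-46) - 7 = -145
h(5) = 3*(-145) - 7 = -442

-442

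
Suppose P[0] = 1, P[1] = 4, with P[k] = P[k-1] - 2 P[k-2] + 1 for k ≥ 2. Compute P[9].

P[2] = 4 - 2*1 + 1 = 3
P[3] = 3 - 2*4 + 1 = -4
P[4] = (-4) - 2*3 + 1 = -9
P[5] = (-9) - 2*(-4) + 1 = 0
P[6] = 0 - 2*(-9) + 1 = 19
P[7] = 19 - 2*0 + 1 = 20
P[8] = 20 - 2*19 + 1 = -17
P[9] = (-17) - 2*20 + 1 = -56

-56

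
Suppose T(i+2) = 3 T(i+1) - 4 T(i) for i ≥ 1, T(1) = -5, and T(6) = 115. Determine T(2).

-5

Let T(2) = w.
T(3) = 20 + 3w
T(4) = 60 + 5w
T(5) = 100 + 3w
T(6) = 60 - 11w
So 60 - 11w = 115, giving w = -5.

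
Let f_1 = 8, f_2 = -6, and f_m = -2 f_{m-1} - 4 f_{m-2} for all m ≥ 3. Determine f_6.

f_3 = -2*(-6) - 4*8 = -20
f_4 = -2*(-20) - 4*(-6) = 64
f_5 = -2*64 - 4*(-20) = -48
f_6 = -2*(-48) - 4*64 = -160

-160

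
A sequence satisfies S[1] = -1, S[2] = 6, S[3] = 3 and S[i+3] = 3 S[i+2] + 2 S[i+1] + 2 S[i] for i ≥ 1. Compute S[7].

995

S[4] = 3·3 + 2·6 + 2·(-1) = 19
S[5] = 3·19 + 2·3 + 2·6 = 75
S[6] = 3·75 + 2·19 + 2·3 = 269
S[7] = 3·269 + 2·75 + 2·19 = 995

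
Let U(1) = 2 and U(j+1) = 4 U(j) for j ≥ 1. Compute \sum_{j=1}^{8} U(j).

43690

U(2) = 4*2 = 8
U(3) = 4*8 = 32
U(4) = 4*32 = 128
U(5) = 4*128 = 512
U(6) = 4*512 = 2048
U(7) = 4*2048 = 8192
U(8) = 4*8192 = 32768
Sum = 2 + 8 + 32 + 128 + 512 + 2048 + 8192 + 32768 = 43690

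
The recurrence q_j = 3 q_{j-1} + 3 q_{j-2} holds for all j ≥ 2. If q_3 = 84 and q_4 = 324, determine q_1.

Rearranging, q_{j-2} = (q_j - 3 q_{j-1}) / 3.
q_2 = (324 - 3*84) / 3 = 72/3 = 24
q_1 = (84 - 3*24) / 3 = 12/3 = 4

4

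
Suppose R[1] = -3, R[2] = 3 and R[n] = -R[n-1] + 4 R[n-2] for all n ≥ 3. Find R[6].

195

R[3] = -3 + 4(-3) = -15
R[4] = -(-15) + 4(3) = 27
R[5] = -27 + 4(-15) = -87
R[6] = -(-87) + 4(27) = 195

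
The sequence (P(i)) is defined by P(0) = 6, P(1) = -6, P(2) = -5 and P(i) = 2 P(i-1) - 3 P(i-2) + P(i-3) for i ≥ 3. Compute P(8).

-104

P(3) = 2(-5) - 3(-6) + 6 = 14
P(4) = 2(14) - 3(-5) + (-6) = 37
P(5) = 2(37) - 3(14) + (-5) = 27
P(6) = 2(27) - 3(37) + 14 = -43
P(7) = 2(-43) - 3(27) + 37 = -130
P(8) = 2(-130) - 3(-43) + 27 = -104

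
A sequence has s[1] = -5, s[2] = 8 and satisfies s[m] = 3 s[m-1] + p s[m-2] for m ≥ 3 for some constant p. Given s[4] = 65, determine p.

1

s[3] = 24 - 5p
s[4] = 72 - 7p
So 72 - 7p = 65, giving p = 1.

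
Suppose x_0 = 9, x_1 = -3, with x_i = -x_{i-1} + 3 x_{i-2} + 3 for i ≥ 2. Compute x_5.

-255

x_2 = -(-3) + 3·9 + 3 = 33
x_3 = -33 + 3·(-3) + 3 = -39
x_4 = -(-39) + 3·33 + 3 = 141
x_5 = -141 + 3·(-39) + 3 = -255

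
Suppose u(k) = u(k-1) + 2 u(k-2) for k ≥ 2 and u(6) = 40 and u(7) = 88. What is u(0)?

Rearranging, u(k-2) = (u(k) - u(k-1)) / 2.
u(5) = (88 - 40) / 2 = 48/2 = 24
u(4) = (40 - 24) / 2 = 16/2 = 8
u(3) = (24 - 8) / 2 = 16/2 = 8
u(2) = (8 - 8) / 2 = 0/2 = 0
u(1) = (8 - 0) / 2 = 8/2 = 4
u(0) = (0 - 4) / 2 = -4/2 = -2

-2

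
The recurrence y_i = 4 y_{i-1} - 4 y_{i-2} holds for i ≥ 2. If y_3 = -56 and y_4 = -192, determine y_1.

Rearranging, y_{i-2} = (y_i - 4 y_{i-1}) / -4.
y_2 = (-192 - 4·(-56)) / -4 = 32/-4 = -8
y_1 = (-56 - 4·(-8)) / -4 = -24/-4 = 6

6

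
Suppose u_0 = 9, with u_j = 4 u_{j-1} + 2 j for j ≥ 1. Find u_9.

u_1 = 4*9 + 2 = 38
u_2 = 4*38 + 4 = 156
u_3 = 4*156 + 6 = 630
u_4 = 4*630 + 8 = 2528
u_5 = 4*2528 + 10 = 10122
u_6 = 4*10122 + 12 = 40500
u_7 = 4*40500 + 14 = 162014
u_8 = 4*162014 + 16 = 648072
u_9 = 4*648072 + 18 = 2592306

2592306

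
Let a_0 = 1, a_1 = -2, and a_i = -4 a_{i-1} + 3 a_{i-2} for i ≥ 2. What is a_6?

a_2 = -4·(-2) + 3·1 = 11
a_3 = -4·11 + 3·(-2) = -50
a_4 = -4·(-50) + 3·11 = 233
a_5 = -4·233 + 3·(-50) = -1082
a_6 = -4·(-1082) + 3·233 = 5027

5027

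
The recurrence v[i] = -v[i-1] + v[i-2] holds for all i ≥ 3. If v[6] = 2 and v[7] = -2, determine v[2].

Rearranging, v[i-2] = v[i] + v[i-1].
v[5] = -2 + 2 = 0
v[4] = 2 + 0 = 2
v[3] = 0 + 2 = 2
v[2] = 2 + 2 = 4

4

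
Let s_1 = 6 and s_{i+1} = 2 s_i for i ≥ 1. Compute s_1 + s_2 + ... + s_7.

762

s_2 = 2*6 = 12
s_3 = 2*12 = 24
s_4 = 2*24 = 48
s_5 = 2*48 = 96
s_6 = 2*96 = 192
s_7 = 2*192 = 384
Sum = 6 + 12 + 24 + 48 + 96 + 192 + 384 = 762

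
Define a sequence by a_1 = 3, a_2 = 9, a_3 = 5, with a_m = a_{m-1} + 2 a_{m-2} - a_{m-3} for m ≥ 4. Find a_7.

a_4 = 5 + 2·9 - 3 = 20
a_5 = 20 + 2·5 - 9 = 21
a_6 = 21 + 2·20 - 5 = 56
a_7 = 56 + 2·21 - 20 = 78

78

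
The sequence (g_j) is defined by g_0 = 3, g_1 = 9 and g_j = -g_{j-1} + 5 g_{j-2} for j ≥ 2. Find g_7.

1269

g_2 = -9 + 5·3 = 6
g_3 = -6 + 5·9 = 39
g_4 = -39 + 5·6 = -9
g_5 = -(-9) + 5·39 = 204
g_6 = -204 + 5·(-9) = -249
g_7 = -(-249) + 5·204 = 1269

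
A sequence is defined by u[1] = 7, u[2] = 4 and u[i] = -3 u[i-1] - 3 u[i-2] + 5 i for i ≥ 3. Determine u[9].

u[3] = -3(4) - 3(7) + 15 = -18
u[4] = -3(-18) - 3(4) + 20 = 62
u[5] = -3(62) - 3(-18) + 25 = -107
u[6] = -3(-107) - 3(62) + 30 = 165
u[7] = -3(165) - 3(-107) + 35 = -139
u[8] = -3(-139) - 3(165) + 40 = -38
u[9] = -3(-38) - 3(-139) + 45 = 576

576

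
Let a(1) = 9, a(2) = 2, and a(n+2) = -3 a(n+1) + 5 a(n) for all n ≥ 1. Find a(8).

a(3) = -3*2 + 5*9 = 39
a(4) = -3*39 + 5*2 = -107
a(5) = -3*(-107) + 5*39 = 516
a(6) = -3*516 + 5*(-107) = -2083
a(7) = -3*(-2083) + 5*516 = 8829
a(8) = -3*8829 + 5*(-2083) = -36902

-36902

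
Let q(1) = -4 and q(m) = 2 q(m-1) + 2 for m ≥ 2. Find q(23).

-8388610

The fixed point is 2/(1 - 2) = -2, so q(m) + 2 = 2(q(m-1) + 2).
Hence q(m) = -2·2^{m-1} - 2.
q(23) = -2·2^{22} - 2 = -2·4194304 - 2 = -8388610.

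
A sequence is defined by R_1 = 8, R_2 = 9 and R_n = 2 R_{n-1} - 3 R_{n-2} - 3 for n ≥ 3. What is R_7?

R_3 = 2(9) - 3(8) - 3 = -9
R_4 = 2(-9) - 3(9) - 3 = -48
R_5 = 2(-48) - 3(-9) - 3 = -72
R_6 = 2(-72) - 3(-48) - 3 = -3
R_7 = 2(-3) - 3(-72) - 3 = 207

207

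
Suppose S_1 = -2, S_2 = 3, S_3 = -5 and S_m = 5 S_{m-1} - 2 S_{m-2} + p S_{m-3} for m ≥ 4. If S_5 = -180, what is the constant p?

5

S_4 = -31 - 2p
S_5 = -145 - 7p
So -145 - 7p = -180, giving p = 5.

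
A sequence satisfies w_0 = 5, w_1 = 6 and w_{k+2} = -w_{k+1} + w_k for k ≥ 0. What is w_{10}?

w_2 = -6 + 5 = -1
w_3 = -(-1) + 6 = 7
w_4 = -7 + (-1) = -8
w_5 = -(-8) + 7 = 15
w_6 = -15 + (-8) = -23
w_7 = -(-23) + 15 = 38
w_8 = -38 + (-23) = -61
w_9 = -(-61) + 38 = 99
w_{10} = -99 + (-61) = -160

-160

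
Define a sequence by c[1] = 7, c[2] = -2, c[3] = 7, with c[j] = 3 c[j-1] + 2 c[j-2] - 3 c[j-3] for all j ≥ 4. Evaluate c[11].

c[4] = 3(7) + 2(-2) - 3(7) = -4
c[5] = 3(-4) + 2(7) - 3(-2) = 8
c[6] = 3(8) + 2(-4) - 3(7) = -5
c[7] = 3(-5) + 2(8) - 3(-4) = 13
c[8] = 3(13) + 2(-5) - 3(8) = 5
c[9] = 3(5) + 2(13) - 3(-5) = 56
c[10] = 3(56) + 2(5) - 3(13) = 139
c[11] = 3(139) + 2(56) - 3(5) = 514

514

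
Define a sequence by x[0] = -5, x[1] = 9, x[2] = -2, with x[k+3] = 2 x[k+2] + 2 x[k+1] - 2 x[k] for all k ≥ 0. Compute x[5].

x[3] = 2·(-2) + 2·9 - 2·(-5) = 24
x[4] = 2·24 + 2·(-2) - 2·9 = 26
x[5] = 2·26 + 2·24 - 2·(-2) = 104

104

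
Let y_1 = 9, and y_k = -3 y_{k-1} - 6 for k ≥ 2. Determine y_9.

68889

y_2 = -3(9) - 6 = -33
y_3 = -3(-33) - 6 = 93
y_4 = -3(93) - 6 = -285
y_5 = -3(-285) - 6 = 849
y_6 = -3(849) - 6 = -2553
y_7 = -3(-2553) - 6 = 7653
y_8 = -3(7653) - 6 = -22965
y_9 = -3(-22965) - 6 = 68889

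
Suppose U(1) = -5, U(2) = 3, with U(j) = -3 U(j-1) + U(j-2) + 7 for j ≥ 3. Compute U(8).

3435

U(3) = -3*3 + (-5) + 7 = -7
U(4) = -3*(-7) + 3 + 7 = 31
U(5) = -3*31 + (-7) + 7 = -93
U(6) = -3*(-93) + 31 + 7 = 317
U(7) = -3*317 + (-93) + 7 = -1037
U(8) = -3*(-1037) + 317 + 7 = 3435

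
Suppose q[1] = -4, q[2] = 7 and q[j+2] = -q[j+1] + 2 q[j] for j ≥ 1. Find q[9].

q[3] = -7 + 2(-4) = -15
q[4] = -(-15) + 2(7) = 29
q[5] = -29 + 2(-15) = -59
q[6] = -(-59) + 2(29) = 117
q[7] = -117 + 2(-59) = -235
q[8] = -(-235) + 2(117) = 469
q[9] = -469 + 2(-235) = -939

-939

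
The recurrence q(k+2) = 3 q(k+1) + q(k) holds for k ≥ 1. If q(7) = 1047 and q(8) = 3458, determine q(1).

3

Rearranging, q(k-2) = q(k) - 3 q(k-1).
q(6) = 3458 - 3*1047 = 317
q(5) = 1047 - 3*317 = 96
q(4) = 317 - 3*96 = 29
q(3) = 96 - 3*29 = 9
q(2) = 29 - 3*9 = 2
q(1) = 9 - 3*2 = 3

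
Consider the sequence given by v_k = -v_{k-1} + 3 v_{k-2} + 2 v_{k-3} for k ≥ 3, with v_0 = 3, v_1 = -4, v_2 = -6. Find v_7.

82

v_3 = -(-6) + 3(-4) + 2(3) = 0
v_4 = -0 + 3(-6) + 2(-4) = -26
v_5 = -(-26) + 3(0) + 2(-6) = 14
v_6 = -14 + 3(-26) + 2(0) = -92
v_7 = -(-92) + 3(14) + 2(-26) = 82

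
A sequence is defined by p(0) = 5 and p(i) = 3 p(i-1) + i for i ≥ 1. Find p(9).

p(1) = 3*5 + 1 = 16
p(2) = 3*16 + 2 = 50
p(3) = 3*50 + 3 = 153
p(4) = 3*153 + 4 = 463
p(5) = 3*463 + 5 = 1394
p(6) = 3*1394 + 6 = 4188
p(7) = 3*4188 + 7 = 12571
p(8) = 3*12571 + 8 = 37721
p(9) = 3*37721 + 9 = 113172

113172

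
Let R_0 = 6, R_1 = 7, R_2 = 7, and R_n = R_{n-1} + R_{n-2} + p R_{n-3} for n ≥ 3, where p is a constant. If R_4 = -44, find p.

R_3 = 14 + 6p
R_4 = 21 + 13p
So 21 + 13p = -44, giving p = -5.

-5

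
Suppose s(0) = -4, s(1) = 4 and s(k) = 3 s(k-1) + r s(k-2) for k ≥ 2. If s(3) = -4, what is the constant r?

5

s(2) = 12 - 4r
s(3) = 36 - 8r
So 36 - 8r = -4, giving r = 5.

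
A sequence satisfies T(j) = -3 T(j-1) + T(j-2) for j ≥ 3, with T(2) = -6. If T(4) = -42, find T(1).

-6

Let T(1) = y.
T(3) = 18 + y
T(4) = -60 - 3y
So -60 - 3y = -42, giving y = -6.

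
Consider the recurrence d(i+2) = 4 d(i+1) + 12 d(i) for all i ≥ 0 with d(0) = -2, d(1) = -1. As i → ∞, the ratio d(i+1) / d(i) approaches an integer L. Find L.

6

The characteristic equation is r^2 - 4r - 12 = 0, which factors as (r - 6)(r + 2) = 0.
So the roots are 6 and -2. Since |6| > |-2| and the coefficient of 6^i is non-zero, the ratio tends to 6.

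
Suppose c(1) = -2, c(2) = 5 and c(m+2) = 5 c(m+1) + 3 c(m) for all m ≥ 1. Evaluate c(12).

97426565

c(3) = 5(5) + 3(-2) = 19
c(4) = 5(19) + 3(5) = 110
c(5) = 5(110) + 3(19) = 607
c(6) = 5(607) + 3(110) = 3365
c(7) = 5(3365) + 3(607) = 18646
c(8) = 5(18646) + 3(3365) = 103325
c(9) = 5(103325) + 3(18646) = 572563
c(10) = 5(572563) + 3(103325) = 3172790
c(11) = 5(3172790) + 3(572563) = 17581639
c(12) = 5(17581639) + 3(3172790) = 97426565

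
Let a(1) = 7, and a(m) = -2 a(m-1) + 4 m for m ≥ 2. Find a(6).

-144

a(2) = -2(7) + 8 = -6
a(3) = -2(-6) + 12 = 24
a(4) = -2(24) + 16 = -32
a(5) = -2(-32) + 20 = 84
a(6) = -2(84) + 24 = -144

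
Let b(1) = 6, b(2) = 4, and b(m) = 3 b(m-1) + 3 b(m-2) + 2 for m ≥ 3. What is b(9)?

88160

b(3) = 3(4) + 3(6) + 2 = 32
b(4) = 3(32) + 3(4) + 2 = 110
b(5) = 3(110) + 3(32) + 2 = 428
b(6) = 3(428) + 3(110) + 2 = 1616
b(7) = 3(1616) + 3(428) + 2 = 6134
b(8) = 3(6134) + 3(1616) + 2 = 23252
b(9) = 3(23252) + 3(6134) + 2 = 88160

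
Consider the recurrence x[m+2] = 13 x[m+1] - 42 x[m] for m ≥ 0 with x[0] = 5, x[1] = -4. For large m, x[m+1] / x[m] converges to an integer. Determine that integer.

7

The characteristic equation is r^2 - 13r + 42 = 0, which factors as (r - 7)(r - 6) = 0.
So the roots are 7 and 6. Since |7| > |6| and the coefficient of 7^m is non-zero, the ratio tends to 7.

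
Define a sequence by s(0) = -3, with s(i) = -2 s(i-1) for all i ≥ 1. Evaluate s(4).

s(1) = -2*(-3) = 6
s(2) = -2*6 = -12
s(3) = -2*(-12) = 24
s(4) = -2*24 = -48

-48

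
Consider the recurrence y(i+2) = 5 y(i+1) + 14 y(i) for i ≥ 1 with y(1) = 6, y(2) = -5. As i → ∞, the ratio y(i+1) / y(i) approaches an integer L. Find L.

The characteristic equation is r^2 - 5r - 14 = 0, which factors as (r - 7)(r + 2) = 0.
So the roots are 7 and -2. Since |7| > |-2| and the coefficient of 7^i is non-zero, the ratio tends to 7.

7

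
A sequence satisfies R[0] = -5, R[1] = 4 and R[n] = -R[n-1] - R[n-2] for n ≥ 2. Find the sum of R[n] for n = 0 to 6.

R[2] = -4 - (-5) = 1
R[3] = -1 - 4 = -5
R[4] = -(-5) - 1 = 4
R[5] = -4 - (-5) = 1
R[6] = -1 - 4 = -5
Sum = (-5) + 4 + 1 + (-5) + 4 + 1 + (-5) = -5

-5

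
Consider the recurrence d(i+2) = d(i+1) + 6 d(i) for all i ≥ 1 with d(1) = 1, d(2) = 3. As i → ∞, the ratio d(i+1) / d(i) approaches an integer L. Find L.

The characteristic equation is r^2 - r - 6 = 0, which factors as (r - 3)(r + 2) = 0.
So the roots are 3 and -2. Since |3| > |-2| and the coefficient of 3^i is non-zero, the ratio tends to 3.

3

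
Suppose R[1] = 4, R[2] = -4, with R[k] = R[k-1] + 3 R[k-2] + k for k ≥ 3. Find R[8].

362

R[3] = (-4) + 3(4) + 3 = 11
R[4] = 11 + 3(-4) + 4 = 3
R[5] = 3 + 3(11) + 5 = 41
R[6] = 41 + 3(3) + 6 = 56
R[7] = 56 + 3(41) + 7 = 186
R[8] = 186 + 3(56) + 8 = 362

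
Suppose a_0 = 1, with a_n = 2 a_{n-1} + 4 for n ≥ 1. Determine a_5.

a_1 = 2(1) + 4 = 6
a_2 = 2(6) + 4 = 16
a_3 = 2(16) + 4 = 36
a_4 = 2(36) + 4 = 76
a_5 = 2(76) + 4 = 156

156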